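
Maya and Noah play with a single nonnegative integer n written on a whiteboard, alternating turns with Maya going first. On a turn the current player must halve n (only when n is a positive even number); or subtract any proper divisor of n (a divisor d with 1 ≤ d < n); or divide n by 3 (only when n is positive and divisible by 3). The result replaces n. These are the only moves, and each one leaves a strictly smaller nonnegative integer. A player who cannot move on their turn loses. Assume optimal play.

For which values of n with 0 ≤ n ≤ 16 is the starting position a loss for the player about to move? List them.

Work bottom-up. With no move the player to move loses. Otherwise the position is W if at least one move leads to an L position for the opponent, and L if every move leads to a W.
n=0: no move → L
n=1: no move → L
n=2: reaches L-position 1 → W
n=3: reaches L-position 1 → W
n=4: only reaches 2(W), 3(W), all W → L
n=5: reaches L-position 4 → W
n=6: reaches L-position 4 → W
n=7: only reaches 6(W), which is W → L
n=8: reaches L-position 4 → W
n=9: only reaches 3(W), 6(W), 8(W), all W → L
n=10: reaches L-position 9 → W
n=11: only reaches 10(W), which is W → L
n=12: reaches L-position 4 → W
n=13: only reaches 12(W), which is W → L
n=14: reaches L-position 7 → W
n=15: only reaches 5(W), 10(W), 12(W), 14(W), all W → L
n=16: reaches L-position 15 → W
The losing starting values of n are exactly the entries labelled L in this table (8 of them).

0, 1, 4, 7, 9, 11, 13, 15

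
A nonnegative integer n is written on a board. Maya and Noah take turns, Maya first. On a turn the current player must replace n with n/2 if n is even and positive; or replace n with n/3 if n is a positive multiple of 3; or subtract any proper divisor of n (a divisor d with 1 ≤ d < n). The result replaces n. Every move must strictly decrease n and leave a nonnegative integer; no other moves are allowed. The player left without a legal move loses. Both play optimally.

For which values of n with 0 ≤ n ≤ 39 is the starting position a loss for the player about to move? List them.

Positions with no move are L. A position that does have a move is losing for the player to move precisely when every available move leads to a winning position for the opponent. Fill in the labels:
n=0: no move → L
n=1: no move → L
n=2: can move to 1, which is L ⇒ W
n=3: can move to 1, which is L ⇒ W
n=4: moves to 2(W), 3(W); every one is W ⇒ L
n=5: can move to 4, which is L ⇒ W
n=6: can move to 4, which is L ⇒ W
n=7: the only move is to 6(W), a W ⇒ L
n=8: can move to 4, which is L ⇒ W
n=9: moves to 3(W), 6(W), 8(W); every one is W ⇒ L
n=10: can move to 9, which is L ⇒ W
n=11: the only move is to 10(W), a W ⇒ L
n=12: can move to 4, which is L ⇒ W
n=13: the only move is to 12(W), a W ⇒ L
n=14: can move to 7, which is L ⇒ W
n=15: moves to 5(W), 10(W), 12(W), 14(W); every one is W ⇒ L
n=16: can move to 15, which is L ⇒ W
n=17: the only move is to 16(W), a W ⇒ L
n=18: can move to 9, which is L ⇒ W
n=19: the only move is to 18(W), a W ⇒ L
n=20: can move to 15, which is L ⇒ W
n=21: can move to 7, which is L ⇒ W
n=22: can move to 11, which is L ⇒ W
n=23: the only move is to 22(W), a W ⇒ L
n=24: can move to 23, which is L ⇒ W
n=25: moves to 20(W), 24(W); every one is W ⇒ L
n=26: can move to 13, which is L ⇒ W
n=27: can move to 9, which is L ⇒ W
n=28: moves to 14(W), 21(W), 24(W), 26(W), 27(W); every one is W ⇒ L
n=29: can move to 28, which is L ⇒ W
n=30: can move to 15, which is L ⇒ W
n=31: the only move is to 30(W), a W ⇒ L
n=32: can move to 28, which is L ⇒ W
n=33: can move to 11, which is L ⇒ W
n=34: can move to 17, which is L ⇒ W
n=35: can move to 28, which is L ⇒ W
n=36: moves to 12(W), 18(W), 24(W), 27(W), 30(W), 32(W), 33(W), 34(W), 35(W); every one is W ⇒ L
n=37: can move to 36, which is L ⇒ W
n=38: can move to 19, which is L ⇒ W
n=39: can move to 13, which is L ⇒ W
Reading off the rows marked L gives the requested list; there are 15 such values of n.

0, 1, 4, 7, 9, 11, 13, 15, 17, 19, 23, 25, 28, 31, 36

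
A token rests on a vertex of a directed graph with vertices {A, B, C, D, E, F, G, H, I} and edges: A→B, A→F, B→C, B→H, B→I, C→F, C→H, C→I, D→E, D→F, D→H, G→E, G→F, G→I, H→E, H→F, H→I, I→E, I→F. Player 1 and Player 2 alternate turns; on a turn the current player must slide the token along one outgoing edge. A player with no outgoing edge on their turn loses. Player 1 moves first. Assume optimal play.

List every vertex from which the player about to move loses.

B, E, F

Use the standard recursion: the mover loses at a terminal position; elsewhere, the mover wins exactly when some move hands the opponent an L position.
Every edge goes from a vertex to one that appears earlier in the order F, E, I, H, G, D, C, B, A, so processing vertices in that order labels each vertex after all of its successors.
F: no outgoing edge → L
E: no outgoing edge → L
I: W (go to E, an L position)
H: W (go to E, an L position)
G: W (go to E, an L position)
D: W (go to E, an L position)
C: W (go to F, an L position)
B: L (options C(W), H(W), I(W) are all W)
A: W (go to B, an L position)
Reading off the rows marked L gives the requested list; there are 3 such vertices.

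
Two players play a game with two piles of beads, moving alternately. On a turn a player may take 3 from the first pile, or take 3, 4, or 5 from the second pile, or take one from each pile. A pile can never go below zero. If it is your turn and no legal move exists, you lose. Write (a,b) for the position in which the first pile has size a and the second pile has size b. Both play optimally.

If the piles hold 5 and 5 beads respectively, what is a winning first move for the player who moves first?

Move to (5,1).

Build the W/L table. Terminal = L. A non-terminal position is W if it has a move to some L; otherwise it is L.
No move ever increases a pile, so every position that can arise here has a ≤ 5 and b ≤ 5; it is enough to label the cells with 0 ≤ a ≤ 5 and 0 ≤ b ≤ 5.
Every move lowers a or b (never raises either), so fill the grid row by row in increasing a, and left to right within a row: each cell's successors are then already labelled.
      b=0  b=1  b=2  b=3  b=4  b=5
a=0:    L    L    L    W    W    W
a=1:    L    W    W    W    W    W
a=2:    L    W    L    W    W    W
a=3:    W    W    W    W    L    L
a=4:    W    L    L    L    W    W
a=5:    W    L    W    W    W    W
Cells with no legal move (terminal, hence L): (0,0), (0,1), (0,2), (1,0), (2,0).
The remaining L cells, each justified by listing all of its moves:
(2,2): L (sole option (1,1)(W) is W)
(3,4): L (options (0,4)(W), (3,1)(W), (3,0)(W), (2,3)(W) are all W)
(3,5): L (options (0,5)(W), (3,2)(W), (3,1)(W), (3,0)(W), (2,4)(W) are all W)
(4,1): L (options (1,1)(W), (3,0)(W) are all W)
(4,2): L (options (1,2)(W), (3,1)(W) are all W)
(4,3): L (options (1,3)(W), (4,0)(W), (3,2)(W) are all W)
(5,1): L (options (2,1)(W), (4,0)(W) are all W)
Every other cell has at least one move into one of the L cells above, so it is W.
From (5,5), the L positions reachable in one move are: (5,1).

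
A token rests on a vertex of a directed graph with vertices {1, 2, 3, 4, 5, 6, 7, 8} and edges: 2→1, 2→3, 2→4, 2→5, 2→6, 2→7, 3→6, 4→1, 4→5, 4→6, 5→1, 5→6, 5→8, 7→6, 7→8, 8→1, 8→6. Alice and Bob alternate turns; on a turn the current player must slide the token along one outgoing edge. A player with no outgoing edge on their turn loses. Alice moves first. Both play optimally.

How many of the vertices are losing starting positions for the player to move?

Work bottom-up. With no move the player to move loses. Otherwise the position is W if at least one move leads to an L position for the opponent, and L if every move leads to a W.
Every edge goes from a vertex to one that appears earlier in the order 1, 6, 8, 5, 7, 4, 3, 2, so processing vertices in that order labels each vertex after all of its successors.
1: no outgoing edge → L
6: no outgoing edge → L
8: →6(L), so W
5: →6(L), so W
7: →6(L), so W
4: →6(L), so W
3: →6(L), so W
2: →6(L), so W
The L vertices are 1, 6; that is 2 in all.

2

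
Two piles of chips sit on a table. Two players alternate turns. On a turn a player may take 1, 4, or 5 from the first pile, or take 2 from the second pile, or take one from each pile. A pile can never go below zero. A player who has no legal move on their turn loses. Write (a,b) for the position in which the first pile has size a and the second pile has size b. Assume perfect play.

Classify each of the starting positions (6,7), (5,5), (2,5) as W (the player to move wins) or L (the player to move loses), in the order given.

Compute win/loss labels from the base case upward. A position with no move is L. Any other position is W if it can reach an L in one move, else L.
No move ever increases a pile, so every position that can arise here has a ≤ 6 and b ≤ 7; it is enough to label the cells with 0 ≤ a ≤ 6 and 0 ≤ b ≤ 7.
Every move lowers a or b (never raises either), so fill the grid row by row in increasing a, and left to right within a row: each cell's successors are then already labelled.
      b=0  b=1  b=2  b=3  b=4  b=5  b=6  b=7
a=0:    L    L    W    W    L    L    W    W
a=1:    W    W    W    L    W    W    W    L
a=2:    L    L    W    W    W    L    L    W
a=3:    W    W    W    L    L    W    W    W
a=4:    W    W    L    W    W    W    L    L
a=5:    W    W    W    W    W    W    W    W
a=6:    W    W    L    W    W    W    W    W
Cells with no legal move (terminal, hence L): (0,0), (0,1).
The remaining L cells, each justified by listing all of its moves:
(0,4): the only move is to (0,2)(W), a W ⇒ L
(0,5): the only move is to (0,3)(W), a W ⇒ L
(1,3): moves to (0,3)(W), (1,1)(W), (0,2)(W); every one is W ⇒ L
(1,7): moves to (0,7)(W), (1,5)(W), (0,6)(W); every one is W ⇒ L
(2,0): the only move is to (1,0)(W), a W ⇒ L
(2,1): moves to (1,1)(W), (1,0)(W); every one is W ⇒ L
(2,5): moves to (1,5)(W), (2,3)(W), (1,4)(W); every one is W ⇒ L
(2,6): moves to (1,6)(W), (2,4)(W), (1,5)(W); every one is W ⇒ L
(3,3): moves to (2,3)(W), (3,1)(W), (2,2)(W); every one is W ⇒ L
(3,4): moves to (2,4)(W), (3,2)(W), (2,3)(W); every one is W ⇒ L
(4,2): moves to (3,2)(W), (0,2)(W), (4,0)(W), (3,1)(W); every one is W ⇒ L
(4,6): moves to (3,6)(W), (0,6)(W), (4,4)(W), (3,5)(W); every one is W ⇒ L
(4,7): moves to (3,7)(W), (0,7)(W), (4,5)(W), (3,6)(W); every one is W ⇒ L
(6,2): moves to (5,2)(W), (2,2)(W), (1,2)(W), (6,0)(W), (5,1)(W); every one is W ⇒ L
Every other cell has at least one move into one of the L cells above, so it is W.
(6,7): the move to (1,7) reaches an L cell, so W
(5,5): the move to (0,5) reaches an L cell, so W
(2,5): one of the L cells justified above, so L

(6,7): W, (5,5): W, (2,5): L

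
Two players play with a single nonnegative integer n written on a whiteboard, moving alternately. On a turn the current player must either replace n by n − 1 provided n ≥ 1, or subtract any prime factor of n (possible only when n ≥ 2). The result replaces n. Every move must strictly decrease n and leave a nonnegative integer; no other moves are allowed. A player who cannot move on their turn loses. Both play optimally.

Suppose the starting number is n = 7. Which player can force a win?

The first player wins.

Build the W/L table. Terminal = L. A non-terminal position is W if it has a move to some L; otherwise it is L.
n=0: no move → L
n=1: W (go to 0, an L position)
n=2: W (go to 0, an L position)
n=3: W (go to 0, an L position)
n=4: L (options 2(W), 3(W) are all W)
n=5: W (go to 0, an L position)
n=6: W (go to 4, an L position)
n=7: W (go to 0, an L position)
From 7 the player to move can move to 0, reaching an L position.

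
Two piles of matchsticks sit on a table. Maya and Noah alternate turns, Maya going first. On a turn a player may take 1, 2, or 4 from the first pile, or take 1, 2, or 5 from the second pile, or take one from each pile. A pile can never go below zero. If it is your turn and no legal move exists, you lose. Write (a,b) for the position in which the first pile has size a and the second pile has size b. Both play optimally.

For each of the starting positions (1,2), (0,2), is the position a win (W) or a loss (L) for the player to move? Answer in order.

Use the standard recursion: the mover loses at a terminal position; elsewhere, the mover wins exactly when some move hands the opponent an L position.
No move ever increases a pile, so every position that can arise here has a ≤ 1 and b ≤ 2; it is enough to label the cells with 0 ≤ a ≤ 1 and 0 ≤ b ≤ 2.
Every move lowers a or b (never raises either), so fill the grid row by row in increasing a, and left to right within a row: each cell's successors are then already labelled.
      b=0  b=1  b=2
a=0:    L    W    W
a=1:    W    W    L
Cells with no legal move (terminal, hence L): (0,0).
The remaining L cells, each justified by listing all of its moves:
(1,2): L (options (0,2)(W), (1,1)(W), (1,0)(W), (0,1)(W) are all W)
Every other cell has at least one move into one of the L cells above, so it is W.
(1,2): one of the L cells justified above, so L
(0,2): the move to (0,0) reaches an L cell, so W

(1,2): L, (0,2): W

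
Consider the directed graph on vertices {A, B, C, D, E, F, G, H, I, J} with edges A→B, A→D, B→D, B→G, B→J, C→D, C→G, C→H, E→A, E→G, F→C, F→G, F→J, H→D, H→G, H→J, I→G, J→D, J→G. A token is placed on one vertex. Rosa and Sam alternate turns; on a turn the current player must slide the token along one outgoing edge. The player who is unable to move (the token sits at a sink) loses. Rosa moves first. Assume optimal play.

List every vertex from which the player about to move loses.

D, G

Work bottom-up. With no move the player to move loses. Otherwise the position is W if at least one move leads to an L position for the opponent, and L if every move leads to a W.
Every edge goes from a vertex to one that appears earlier in the order G, D, J, B, H, C, I, F, A, E, so processing vertices in that order labels each vertex after all of its successors.
G: no outgoing edge → L
D: no outgoing edge → L
J: can move to D, which is L ⇒ W
B: can move to D, which is L ⇒ W
H: can move to D, which is L ⇒ W
C: can move to D, which is L ⇒ W
I: can move to G, which is L ⇒ W
F: can move to G, which is L ⇒ W
A: can move to D, which is L ⇒ W
E: can move to G, which is L ⇒ W
The losing starting vertices are exactly the entries labelled L in this table (2 of them).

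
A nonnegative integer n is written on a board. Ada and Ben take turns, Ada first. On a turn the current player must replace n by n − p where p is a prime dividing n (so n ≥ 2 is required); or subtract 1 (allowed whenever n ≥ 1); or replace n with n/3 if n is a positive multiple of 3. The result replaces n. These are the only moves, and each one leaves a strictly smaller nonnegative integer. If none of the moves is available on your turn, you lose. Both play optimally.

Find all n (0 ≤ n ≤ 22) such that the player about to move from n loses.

Use the standard recursion: the mover loses at a terminal position; elsewhere, the mover wins exactly when some move hands the opponent an L position.
n=0: no move → L
n=1: reaches L-position 0 → W
n=2: reaches L-position 0 → W
n=3: reaches L-position 0 → W
n=4: only reaches 2(W), 3(W), all W → L
n=5: reaches L-position 0 → W
n=6: reaches L-position 4 → W
n=7: reaches L-position 0 → W
n=8: only reaches 6(W), 7(W), all W → L
n=9: reaches L-position 8 → W
n=10: reaches L-position 8 → W
n=11: reaches L-position 0 → W
n=12: reaches L-position 4 → W
n=13: reaches L-position 0 → W
n=14: only reaches 7(W), 12(W), 13(W), all W → L
n=15: reaches L-position 14 → W
n=16: reaches L-position 14 → W
n=17: reaches L-position 0 → W
n=18: only reaches 6(W), 15(W), 16(W), 17(W), all W → L
n=19: reaches L-position 0 → W
n=20: reaches L-position 18 → W
n=21: reaches L-position 14 → W
n=22: only reaches 11(W), 20(W), 21(W), all W → L
Reading off the rows marked L gives the requested list; there are 6 such values of n.

0, 4, 8, 14, 18, 22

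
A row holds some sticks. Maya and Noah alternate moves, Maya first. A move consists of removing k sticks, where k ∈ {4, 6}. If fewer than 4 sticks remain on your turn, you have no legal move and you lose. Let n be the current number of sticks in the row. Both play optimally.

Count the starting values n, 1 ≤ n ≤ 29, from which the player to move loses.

Work bottom-up. With no move the player to move loses. Otherwise the position is W if at least one move leads to an L position for the opponent, and L if every move leads to a W.
n=0: no move → L
n=1: no move → L
n=2: no move → L
n=3: no move → L
n=4: W (go to 0, an L position)
n=5: W (go to 1, an L position)
n=6: W (go to 2, an L position)
n=7: W (go to 3, an L position)
n=8: W (go to 2, an L position)
n=9: W (go to 3, an L position)
n=10: L (options 6(W), 4(W) are all W)
n=11: L (options 7(W), 5(W) are all W)
n=12: L (options 8(W), 6(W) are all W)
n=13: L (options 9(W), 7(W) are all W)
n=14: W (go to 10, an L position)
n=15: W (go to 11, an L position)
n=16: W (go to 12, an L position)
n=17: W (go to 13, an L position)
n=18: W (go to 12, an L position)
n=19: W (go to 13, an L position)
n=20: L (options 16(W), 14(W) are all W)
n=21: L (options 17(W), 15(W) are all W)
n=22: L (options 18(W), 16(W) are all W)
n=23: L (options 19(W), 17(W) are all W)
n=24: W (go to 20, an L position)
n=25: W (go to 21, an L position)
n=26: W (go to 22, an L position)
n=27: W (go to 23, an L position)
n=28: W (go to 22, an L position)
n=29: W (go to 23, an L position)
L entries with 1 ≤ n ≤ 29 (n=0 is outside the asked range and is not counted): n = 1, 2, 3, 10, 11, 12, 13, 20, 21, 22, 23; that makes 11.

11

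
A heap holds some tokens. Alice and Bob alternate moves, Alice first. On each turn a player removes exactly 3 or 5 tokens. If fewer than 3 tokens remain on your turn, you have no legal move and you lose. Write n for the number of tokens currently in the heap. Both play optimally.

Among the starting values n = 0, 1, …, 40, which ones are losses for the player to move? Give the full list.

0, 1, 2, 8, 9, 10, 16, 17, 18, 24, 25, 26, 32, 33, 34, 40

Positions with no move are L. A position that does have a move is losing for the player to move precisely when every available move leads to a winning position for the opponent. Fill in the labels:
n=0: no move → L
n=1: no move → L
n=2: no move → L
n=3: W (go to 0, an L position)
n=4: W (go to 1, an L position)
n=5: W (go to 2, an L position)
n=6: W (go to 1, an L position)
n=7: W (go to 2, an L position)
n=8: L (options 5(W), 3(W) are all W)
n=9: L (options 6(W), 4(W) are all W)
n=10: L (options 7(W), 5(W) are all W)
n=11: W (go to 8, an L position)
n=12: W (go to 9, an L position)
n=13: W (go to 10, an L position)
n=14: W (go to 9, an L position)
n=15: W (go to 10, an L position)
n=16: L (options 13(W), 11(W) are all W)
n=17: L (options 14(W), 12(W) are all W)
n=18: L (options 15(W), 13(W) are all W)
n=19: W (go to 16, an L position)
n=20: W (go to 17, an L position)
n=21: W (go to 18, an L position)
n=22: W (go to 17, an L position)
n=23: W (go to 18, an L position)
n=24: L (options 21(W), 19(W) are all W)
n=25: L (options 22(W), 20(W) are all W)
n=26: L (options 23(W), 21(W) are all W)
n=27: W (go to 24, an L position)
n=28: W (go to 25, an L position)
n=29: W (go to 26, an L position)
n=30: W (go to 25, an L position)
n=31: W (go to 26, an L position)
n=32: L (options 29(W), 27(W) are all W)
n=33: L (options 30(W), 28(W) are all W)
n=34: L (options 31(W), 29(W) are all W)
n=35: W (go to 32, an L position)
n=36: W (go to 33, an L position)
n=37: W (go to 34, an L position)
n=38: W (go to 33, an L position)
n=39: W (go to 34, an L position)
n=40: L (options 37(W), 35(W) are all W)
The losing starting values of n are exactly the entries labelled L in this table (16 of them).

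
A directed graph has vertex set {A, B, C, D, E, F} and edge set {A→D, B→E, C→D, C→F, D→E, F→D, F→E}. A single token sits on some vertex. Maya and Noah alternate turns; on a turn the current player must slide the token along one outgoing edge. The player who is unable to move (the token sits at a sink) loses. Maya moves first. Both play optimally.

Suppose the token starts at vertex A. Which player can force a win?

Noah wins.

Use the standard recursion: the mover loses at a terminal position; elsewhere, the mover wins exactly when some move hands the opponent an L position.
Every edge goes from a vertex to one that appears earlier in the order E, D, F, B, C, A, so processing vertices in that order labels each vertex after all of its successors.
E: no outgoing edge → L
D: can move to E, which is L ⇒ W
F: can move to E, which is L ⇒ W
B: can move to E, which is L ⇒ W
C: moves to F(W), D(W); every one is W ⇒ L
A: the only move is to D(W), a W ⇒ L
The starting position A is L: whatever Maya does, the opponent receives a W position.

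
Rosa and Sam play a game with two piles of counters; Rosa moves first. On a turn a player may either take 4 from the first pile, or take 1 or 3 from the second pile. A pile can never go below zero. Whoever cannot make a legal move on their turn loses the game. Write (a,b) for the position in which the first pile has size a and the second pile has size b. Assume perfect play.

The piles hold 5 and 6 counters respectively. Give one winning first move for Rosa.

Positions with no move are L. A position that does have a move is losing for the player to move precisely when every available move leads to a winning position for the opponent. Fill in the labels:
No move ever increases a pile, so every position that can arise here has a ≤ 5 and b ≤ 6; it is enough to label the cells with 0 ≤ a ≤ 5 and 0 ≤ b ≤ 6.
Every move lowers a or b (never raises either), so fill the grid row by row in increasing a, and left to right within a row: each cell's successors are then already labelled.
      b=0  b=1  b=2  b=3  b=4  b=5  b=6
a=0:    L    W    L    W    L    W    L
a=1:    L    W    L    W    L    W    L
a=2:    L    W    L    W    L    W    L
a=3:    L    W    L    W    L    W    L
a=4:    W    L    W    L    W    L    W
a=5:    W    L    W    L    W    L    W
Cells with no legal move (terminal, hence L): (0,0), (1,0), (2,0), (3,0).
The remaining L cells, each justified by listing all of its moves:
(0,2): only reaches (0,1)(W), which is W → L
(0,4): only reaches (0,3)(W), (0,1)(W), all W → L
(0,6): only reaches (0,5)(W), (0,3)(W), all W → L
(1,2): only reaches (1,1)(W), which is W → L
(1,4): only reaches (1,3)(W), (1,1)(W), all W → L
(1,6): only reaches (1,5)(W), (1,3)(W), all W → L
(2,2): only reaches (2,1)(W), which is W → L
(2,4): only reaches (2,3)(W), (2,1)(W), all W → L
(2,6): only reaches (2,5)(W), (2,3)(W), all W → L
(3,2): only reaches (3,1)(W), which is W → L
(3,4): only reaches (3,3)(W), (3,1)(W), all W → L
(3,6): only reaches (3,5)(W), (3,3)(W), all W → L
(4,1): only reaches (0,1)(W), (4,0)(W), all W → L
(4,3): only reaches (0,3)(W), (4,2)(W), (4,0)(W), all W → L
(4,5): only reaches (0,5)(W), (4,4)(W), (4,2)(W), all W → L
(5,1): only reaches (1,1)(W), (5,0)(W), all W → L
(5,3): only reaches (1,3)(W), (5,2)(W), (5,0)(W), all W → L
(5,5): only reaches (1,5)(W), (5,4)(W), (5,2)(W), all W → L
Every other cell has at least one move into one of the L cells above, so it is W.
From (5,6), the L positions reachable in one move are: (1,6), (5,5), (5,3). Any move reaching one of these is winning.

Move to (1,6).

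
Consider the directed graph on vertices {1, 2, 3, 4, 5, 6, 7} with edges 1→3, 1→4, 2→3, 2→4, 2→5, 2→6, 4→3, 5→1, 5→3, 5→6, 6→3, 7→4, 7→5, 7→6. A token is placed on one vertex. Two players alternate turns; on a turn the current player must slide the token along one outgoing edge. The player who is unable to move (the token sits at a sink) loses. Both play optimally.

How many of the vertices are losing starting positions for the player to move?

Positions with no move are L. A position that does have a move is losing for the player to move precisely when every available move leads to a winning position for the opponent. Fill in the labels:
Every edge goes from a vertex to one that appears earlier in the order 3, 4, 1, 6, 5, 7, 2, so processing vertices in that order labels each vertex after all of its successors.
3: no outgoing edge → L
4: can move to 3, which is L ⇒ W
1: can move to 3, which is L ⇒ W
6: can move to 3, which is L ⇒ W
5: can move to 3, which is L ⇒ W
7: moves to 5(W), 6(W), 4(W); every one is W ⇒ L
2: can move to 3, which is L ⇒ W
The L vertices are 3, 7; that is 2 in all.

2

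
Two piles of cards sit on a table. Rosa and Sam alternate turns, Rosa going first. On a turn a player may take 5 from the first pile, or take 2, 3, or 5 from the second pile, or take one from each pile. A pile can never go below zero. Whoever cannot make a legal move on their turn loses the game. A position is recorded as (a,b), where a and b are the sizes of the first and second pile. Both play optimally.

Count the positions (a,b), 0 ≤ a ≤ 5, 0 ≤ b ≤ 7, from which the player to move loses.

Positions with no move are L. A position that does have a move is losing for the player to move precisely when every available move leads to a winning position for the opponent. Fill in the labels:
Every move lowers a or b (never raises either), so fill the grid row by row in increasing a, and left to right within a row: each cell's successors are then already labelled.
      b=0  b=1  b=2  b=3  b=4  b=5  b=6  b=7
a=0:    L    L    W    W    W    W    W    L
a=1:    L    W    W    W    L    W    W    W
a=2:    L    W    W    W    L    W    W    W
a=3:    L    W    W    W    L    W    W    W
a=4:    L    W    W    W    L    W    W    W
a=5:    W    W    L    L    W    W    W    W
Cells with no legal move (terminal, hence L): (0,0), (0,1), (1,0), (2,0), (3,0), (4,0).
The remaining L cells, each justified by listing all of its moves:
(0,7): only reaches (0,5)(W), (0,4)(W), (0,2)(W), all W → L
(1,4): only reaches (1,2)(W), (1,1)(W), (0,3)(W), all W → L
(2,4): only reaches (2,2)(W), (2,1)(W), (1,3)(W), all W → L
(3,4): only reaches (3,2)(W), (3,1)(W), (2,3)(W), all W → L
(4,4): only reaches (4,2)(W), (4,1)(W), (3,3)(W), all W → L
(5,2): only reaches (0,2)(W), (5,0)(W), (4,1)(W), all W → L
(5,3): only reaches (0,3)(W), (5,1)(W), (5,0)(W), (4,2)(W), all W → L
Every other cell has at least one move into one of the L cells above, so it is W.
L cells per row: a=0: 3, a=1: 2, a=2: 2, a=3: 2, a=4: 2, a=5: 2; total 13.

13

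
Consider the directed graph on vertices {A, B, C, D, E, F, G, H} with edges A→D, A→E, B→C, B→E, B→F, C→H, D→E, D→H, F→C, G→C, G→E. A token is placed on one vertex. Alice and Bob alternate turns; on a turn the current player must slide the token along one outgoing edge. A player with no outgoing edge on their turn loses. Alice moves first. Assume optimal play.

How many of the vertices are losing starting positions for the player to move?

Classify positions by backward induction: terminal positions (no move available) are L. From any other position, the mover wins iff some move reaches an L.
Every edge goes from a vertex to one that appears earlier in the order E, H, C, G, F, D, A, B, so processing vertices in that order labels each vertex after all of its successors.
E: no outgoing edge → L
H: no outgoing edge → L
C: reaches L-position H → W
G: reaches L-position E → W
F: only reaches C(W), which is W → L
D: reaches L-position H → W
A: reaches L-position E → W
B: reaches L-position F → W
The L vertices are E, F, H; that is 3 in all.

3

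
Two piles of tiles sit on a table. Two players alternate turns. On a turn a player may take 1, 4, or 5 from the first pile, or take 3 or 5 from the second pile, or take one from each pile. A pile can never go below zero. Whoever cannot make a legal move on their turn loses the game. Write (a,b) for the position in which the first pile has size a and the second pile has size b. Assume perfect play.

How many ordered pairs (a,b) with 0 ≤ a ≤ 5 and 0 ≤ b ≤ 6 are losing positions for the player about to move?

Positions with no move are L. A position that does have a move is losing for the player to move precisely when every available move leads to a winning position for the opponent. Fill in the labels:
Every move lowers a or b (never raises either), so fill the grid row by row in increasing a, and left to right within a row: each cell's successors are then already labelled.
      b=0  b=1  b=2  b=3  b=4  b=5  b=6
a=0:    L    L    L    W    W    W    W
a=1:    W    W    W    W    L    L    L
a=2:    L    L    L    W    W    W    W
a=3:    W    W    W    W    L    L    L
a=4:    W    W    W    L    W    W    W
a=5:    W    W    W    W    W    W    W
Cells with no legal move (terminal, hence L): (0,0), (0,1), (0,2).
The remaining L cells, each justified by listing all of its moves:
(1,4): →(0,4)(W), (1,1)(W), (0,3)(W) — all W, so L
(1,5): →(0,5)(W), (1,2)(W), (1,0)(W), (0,4)(W) — all W, so L
(1,6): →(0,6)(W), (1,3)(W), (1,1)(W), (0,5)(W) — all W, so L
(2,0): →(1,0)(W) only, which is W, so L
(2,1): →(1,1)(W), (1,0)(W) — all W, so L
(2,2): →(1,2)(W), (1,1)(W) — all W, so L
(3,4): →(2,4)(W), (3,1)(W), (2,3)(W) — all W, so L
(3,5): →(2,5)(W), (3,2)(W), (3,0)(W), (2,4)(W) — all W, so L
(3,6): →(2,6)(W), (3,3)(W), (3,1)(W), (2,5)(W) — all W, so L
(4,3): →(3,3)(W), (0,3)(W), (4,0)(W), (3,2)(W) — all W, so L
Every other cell has at least one move into one of the L cells above, so it is W.
L cells per row: a=0: 3, a=1: 3, a=2: 3, a=3: 3, a=4: 1, a=5: 0; total 13.

13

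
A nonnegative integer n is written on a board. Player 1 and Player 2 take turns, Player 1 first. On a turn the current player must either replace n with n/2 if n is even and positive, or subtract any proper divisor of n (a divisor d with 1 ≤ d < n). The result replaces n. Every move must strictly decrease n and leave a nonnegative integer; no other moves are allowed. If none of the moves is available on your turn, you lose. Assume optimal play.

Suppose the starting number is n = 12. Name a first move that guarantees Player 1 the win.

Build the W/L table. Terminal = L. A non-terminal position is W if it has a move to some L; otherwise it is L.
n=0: no move → L
n=1: no move → L
n=2: can move to 1, which is L ⇒ W
n=3: the only move is to 2(W), a W ⇒ L
n=4: can move to 3, which is L ⇒ W
n=5: the only move is to 4(W), a W ⇒ L
n=6: can move to 3, which is L ⇒ W
n=7: the only move is to 6(W), a W ⇒ L
n=8: can move to 7, which is L ⇒ W
n=9: moves to 6(W), 8(W); every one is W ⇒ L
n=10: can move to 5, which is L ⇒ W
n=11: the only move is to 10(W), a W ⇒ L
n=12: can move to 9, which is L ⇒ W
From 12, the L positions reachable in one move are: 9, 11. Any move reaching one of these is winning.

Move to 9.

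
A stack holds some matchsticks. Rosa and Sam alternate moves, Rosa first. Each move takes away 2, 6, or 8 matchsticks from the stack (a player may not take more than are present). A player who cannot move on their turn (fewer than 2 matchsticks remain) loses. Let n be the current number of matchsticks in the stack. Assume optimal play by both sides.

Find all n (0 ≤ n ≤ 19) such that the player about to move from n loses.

0, 1, 4, 5, 14, 15, 18, 19

Label each position W (a win for the player to move) or L (a loss). A position with no legal move is L; any other position is W exactly when some move reaches an L, and L when every move reaches a W.
n=0: no move → L
n=1: no move → L
n=2: →0(L), so W
n=3: →1(L), so W
n=4: →2(W) only, which is W, so L
n=5: →3(W) only, which is W, so L
n=6: →4(L), so W
n=7: →5(L), so W
n=8: →0(L), so W
n=9: →1(L), so W
n=10: →4(L), so W
n=11: →5(L), so W
n=12: →4(L), so W
n=13: →5(L), so W
n=14: →12(W), 8(W), 6(W) — all W, so L
n=15: →13(W), 9(W), 7(W) — all W, so L
n=16: →14(L), so W
n=17: →15(L), so W
n=18: →16(W), 12(W), 10(W) — all W, so L
n=19: →17(W), 13(W), 11(W) — all W, so L
Reading off the rows marked L gives the requested list; there are 8 such values of n.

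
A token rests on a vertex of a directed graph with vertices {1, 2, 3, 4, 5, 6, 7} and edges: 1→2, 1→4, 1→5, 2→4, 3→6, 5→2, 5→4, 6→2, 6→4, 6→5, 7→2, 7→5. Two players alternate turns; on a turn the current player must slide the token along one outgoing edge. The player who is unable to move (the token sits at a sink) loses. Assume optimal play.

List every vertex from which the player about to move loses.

Label each position W (a win for the player to move) or L (a loss). A position with no legal move is L; any other position is W exactly when some move reaches an L, and L when every move reaches a W.
Every edge goes from a vertex to one that appears earlier in the order 4, 2, 5, 1, 6, 7, 3, so processing vertices in that order labels each vertex after all of its successors.
4: no outgoing edge → L
2: can move to 4, which is L ⇒ W
5: can move to 4, which is L ⇒ W
1: can move to 4, which is L ⇒ W
6: can move to 4, which is L ⇒ W
7: moves to 5(W), 2(W); every one is W ⇒ L
3: the only move is to 6(W), a W ⇒ L
The losing starting vertices are exactly the entries labelled L in this table (3 of them).

3, 4, 7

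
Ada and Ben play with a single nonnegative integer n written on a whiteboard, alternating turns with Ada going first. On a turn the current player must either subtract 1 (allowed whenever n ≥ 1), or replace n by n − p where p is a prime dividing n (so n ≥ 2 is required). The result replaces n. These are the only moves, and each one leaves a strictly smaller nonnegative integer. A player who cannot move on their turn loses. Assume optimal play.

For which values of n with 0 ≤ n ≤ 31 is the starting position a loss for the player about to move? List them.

0, 4, 8, 12, 16, 20, 24, 28

Build the W/L table. Terminal = L. A non-terminal position is W if it has a move to some L; otherwise it is L.
n=0: no move → L
n=1: W (go to 0, an L position)
n=2: W (go to 0, an L position)
n=3: W (go to 0, an L position)
n=4: L (options 2(W), 3(W) are all W)
n=5: W (go to 0, an L position)
n=6: W (go to 4, an L position)
n=7: W (go to 0, an L position)
n=8: L (options 6(W), 7(W) are all W)
n=9: W (go to 8, an L position)
n=10: W (go to 8, an L position)
n=11: W (go to 0, an L position)
n=12: L (options 9(W), 10(W), 11(W) are all W)
n=13: W (go to 0, an L position)
n=14: W (go to 12, an L position)
n=15: W (go to 12, an L position)
n=16: L (options 14(W), 15(W) are all W)
n=17: W (go to 0, an L position)
n=18: W (go to 16, an L position)
n=19: W (go to 0, an L position)
n=20: L (options 15(W), 18(W), 19(W) are all W)
n=21: W (go to 20, an L position)
n=22: W (go to 20, an L position)
n=23: W (go to 0, an L position)
n=24: L (options 21(W), 22(W), 23(W) are all W)
n=25: W (go to 20, an L position)
n=26: W (go to 24, an L position)
n=27: W (go to 24, an L position)
n=28: L (options 21(W), 26(W), 27(W) are all W)
n=29: W (go to 0, an L position)
n=30: W (go to 28, an L position)
n=31: W (go to 0, an L position)
Reading off the rows marked L gives the requested list; there are 8 such values of n.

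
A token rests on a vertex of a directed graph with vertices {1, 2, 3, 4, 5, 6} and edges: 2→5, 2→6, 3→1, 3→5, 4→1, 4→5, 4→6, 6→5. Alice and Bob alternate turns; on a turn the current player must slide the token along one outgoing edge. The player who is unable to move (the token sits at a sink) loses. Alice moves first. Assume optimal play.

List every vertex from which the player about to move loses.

Work bottom-up. With no move the player to move loses. Otherwise the position is W if at least one move leads to an L position for the opponent, and L if every move leads to a W.
Every edge goes from a vertex to one that appears earlier in the order 5, 1, 6, 2, 4, 3, so processing vertices in that order labels each vertex after all of its successors.
5: no outgoing edge → L
1: no outgoing edge → L
6: →5(L), so W
2: →5(L), so W
4: →1(L), so W
3: →1(L), so W
Reading off the rows marked L gives the requested list; there are 2 such vertices.

1, 5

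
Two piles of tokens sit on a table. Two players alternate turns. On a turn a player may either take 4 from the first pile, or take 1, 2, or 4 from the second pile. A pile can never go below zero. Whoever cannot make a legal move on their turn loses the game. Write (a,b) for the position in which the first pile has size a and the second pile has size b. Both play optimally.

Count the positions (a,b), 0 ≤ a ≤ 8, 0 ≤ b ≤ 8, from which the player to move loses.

27

Label each position W (a win for the player to move) or L (a loss). A position with no legal move is L; any other position is W exactly when some move reaches an L, and L when every move reaches a W.
Every move lowers a or b (never raises either), so fill the grid row by row in increasing a, and left to right within a row: each cell's successors are then already labelled.
      b=0  b=1  b=2  b=3  b=4  b=5  b=6  b=7  b=8
a=0:    L    W    W    L    W    W    L    W    W
a=1:    L    W    W    L    W    W    L    W    W
a=2:    L    W    W    L    W    W    L    W    W
a=3:    L    W    W    L    W    W    L    W    W
a=4:    W    L    W    W    L    W    W    L    W
a=5:    W    L    W    W    L    W    W    L    W
a=6:    W    L    W    W    L    W    W    L    W
a=7:    W    L    W    W    L    W    W    L    W
a=8:    L    W    W    L    W    W    L    W    W
Cells with no legal move (terminal, hence L): (0,0), (1,0), (2,0), (3,0).
The remaining L cells, each justified by listing all of its moves:
(0,3): moves to (0,2)(W), (0,1)(W); every one is W ⇒ L
(0,6): moves to (0,5)(W), (0,4)(W), (0,2)(W); every one is W ⇒ L
(1,3): moves to (1,2)(W), (1,1)(W); every one is W ⇒ L
(1,6): moves to (1,5)(W), (1,4)(W), (1,2)(W); every one is W ⇒ L
(2,3): moves to (2,2)(W), (2,1)(W); every one is W ⇒ L
(2,6): moves to (2,5)(W), (2,4)(W), (2,2)(W); every one is W ⇒ L
(3,3): moves to (3,2)(W), (3,1)(W); every one is W ⇒ L
(3,6): moves to (3,5)(W), (3,4)(W), (3,2)(W); every one is W ⇒ L
(4,1): moves to (0,1)(W), (4,0)(W); every one is W ⇒ L
(4,4): moves to (0,4)(W), (4,3)(W), (4,2)(W), (4,0)(W); every one is W ⇒ L
(4,7): moves to (0,7)(W), (4,6)(W), (4,5)(W), (4,3)(W); every one is W ⇒ L
(5,1): moves to (1,1)(W), (5,0)(W); every one is W ⇒ L
(5,4): moves to (1,4)(W), (5,3)(W), (5,2)(W), (5,0)(W); every one is W ⇒ L
(5,7): moves to (1,7)(W), (5,6)(W), (5,5)(W), (5,3)(W); every one is W ⇒ L
(6,1): moves to (2,1)(W), (6,0)(W); every one is W ⇒ L
(6,4): moves to (2,4)(W), (6,3)(W), (6,2)(W), (6,0)(W); every one is W ⇒ L
(6,7): moves to (2,7)(W), (6,6)(W), (6,5)(W), (6,3)(W); every one is W ⇒ L
(7,1): moves to (3,1)(W), (7,0)(W); every one is W ⇒ L
(7,4): moves to (3,4)(W), (7,3)(W), (7,2)(W), (7,0)(W); every one is W ⇒ L
(7,7): moves to (3,7)(W), (7,6)(W), (7,5)(W), (7,3)(W); every one is W ⇒ L
(8,0): the only move is to (4,0)(W), a W ⇒ L
(8,3): moves to (4,3)(W), (8,2)(W), (8,1)(W); every one is W ⇒ L
(8,6): moves to (4,6)(W), (8,5)(W), (8,4)(W), (8,2)(W); every one is W ⇒ L
Every other cell has at least one move into one of the L cells above, so it is W.
L cells per row: a=0: 3, a=1: 3, a=2: 3, a=3: 3, a=4: 3, a=5: 3, a=6: 3, a=7: 3, a=8: 3; total 27.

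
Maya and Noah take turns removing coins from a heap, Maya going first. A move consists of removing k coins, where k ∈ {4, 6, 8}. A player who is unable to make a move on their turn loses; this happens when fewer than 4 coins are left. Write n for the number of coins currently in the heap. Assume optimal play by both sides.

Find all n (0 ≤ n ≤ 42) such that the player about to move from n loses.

0, 1, 2, 3, 12, 13, 14, 15, 24, 25, 26, 27, 36, 37, 38, 39

Build the W/L table. Terminal = L. A non-terminal position is W if it has a move to some L; otherwise it is L.
n=0: no move → L
n=1: no move → L
n=2: no move → L
n=3: no move → L
n=4: reaches L-position 0 → W
n=5: reaches L-position 1 → W
n=6: reaches L-position 2 → W
n=7: reaches L-position 3 → W
n=8: reaches L-position 2 → W
n=9: reaches L-position 3 → W
n=10: reaches L-position 2 → W
n=11: reaches L-position 3 → W
n=12: only reaches 8(W), 6(W), 4(W), all W → L
n=13: only reaches 9(W), 7(W), 5(W), all W → L
n=14: only reaches 10(W), 8(W), 6(W), all W → L
n=15: only reaches 11(W), 9(W), 7(W), all W → L
n=16: reaches L-position 12 → W
n=17: reaches L-position 13 → W
n=18: reaches L-position 14 → W
n=19: reaches L-position 15 → W
n=20: reaches L-position 14 → W
n=21: reaches L-position 15 → W
n=22: reaches L-position 14 → W
n=23: reaches L-position 15 → W
n=24: only reaches 20(W), 18(W), 16(W), all W → L
n=25: only reaches 21(W), 19(W), 17(W), all W → L
n=26: only reaches 22(W), 20(W), 18(W), all W → L
n=27: only reaches 23(W), 21(W), 19(W), all W → L
n=28: reaches L-position 24 → W
n=29: reaches L-position 25 → W
n=30: reaches L-position 26 → W
n=31: reaches L-position 27 → W
n=32: reaches L-position 26 → W
n=33: reaches L-position 27 → W
n=34: reaches L-position 26 → W
n=35: reaches L-position 27 → W
n=36: only reaches 32(W), 30(W), 28(W), all W → L
n=37: only reaches 33(W), 31(W), 29(W), all W → L
n=38: only reaches 34(W), 32(W), 30(W), all W → L
n=39: only reaches 35(W), 33(W), 31(W), all W → L
n=40: reaches L-position 36 → W
n=41: reaches L-position 37 → W
n=42: reaches L-position 38 → W
Reading off the rows marked L gives the requested list; there are 16 such values of n.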